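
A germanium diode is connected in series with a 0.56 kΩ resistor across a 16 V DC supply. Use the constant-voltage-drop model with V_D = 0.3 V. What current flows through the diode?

KVL around the loop: 16 = V_D + I·R = 0.3 + I × 0.56 kΩ.
So I = (16 − 0.3) / 0.56 kΩ = 15.7 / 0.56 = 28 mA.

I ≈ 28 mA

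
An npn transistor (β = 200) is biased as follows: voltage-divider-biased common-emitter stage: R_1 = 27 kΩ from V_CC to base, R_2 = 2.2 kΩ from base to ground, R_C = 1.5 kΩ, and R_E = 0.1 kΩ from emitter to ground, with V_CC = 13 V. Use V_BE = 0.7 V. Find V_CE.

Thevenize the base divider: V_Th = V_CC·R_2/(R_1+R_2) = 13×2.2/29.2 = 0.979 V, R_Th = R_1‖R_2 = 2.03 kΩ.
Base-emitter loop: V_Th = I_B·R_Th + V_BE + (β+1)I_B·R_E, so I_B = (0.979 − 0.7) / (2.03 + 201×0.1) = 0.0126 mA.
I_C = β·I_B = 200×0.0126 = 2.53 mA, and I_E = (β+1)I_B = 2.54 mA.
V_CE = V_CC − I_C·R_C − I_E·R_E = 13 − 2.53×1.5 − 2.54×0.1 = 8.96 V.
V_CE = 8.96 V > 0.2 V confirms active-region operation.

V_CE ≈ 9 V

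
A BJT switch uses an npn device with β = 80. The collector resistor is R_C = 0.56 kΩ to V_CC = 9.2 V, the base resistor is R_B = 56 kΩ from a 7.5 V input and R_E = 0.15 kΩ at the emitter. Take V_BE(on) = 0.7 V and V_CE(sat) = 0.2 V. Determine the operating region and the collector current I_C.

Assume active. Base-emitter loop: I_B = (V_BB − V_BE)/(R_B + (β+1)R_E) = (7.5 − 0.7)/(56 + 81×0.15) = 0.0998 mA.
I_C = β·I_B = 80×0.0998 = 7.98 mA.
V_CE = V_CC − I_C·R_C − I_E·R_E = 9.2 − 7.98×0.56 − 8.08×0.15 = 3.52 V > V_CE(sat), so the active-region assumption holds.

active; I_C ≈ 8 mA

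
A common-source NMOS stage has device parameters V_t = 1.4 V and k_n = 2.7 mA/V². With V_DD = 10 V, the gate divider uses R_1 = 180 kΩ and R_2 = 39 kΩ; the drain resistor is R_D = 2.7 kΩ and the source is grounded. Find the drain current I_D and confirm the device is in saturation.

V_G = V_DD·R_2/(R_1+R_2) = 10×39/219 = 1.78 V. With the source grounded, V_GS = V_G = 1.78 V.
Assume saturation: I_D = (k_n/2)(V_GS − V_t)² = (2.7/2)×(1.78 − 1.4)² = 1.35×0.381² = 0.196 mA.
V_DS = V_DD − I_D·R_D = 10 − 0.196×2.7 = 9.47 V.
Saturation requires V_DS ≥ V_GS − V_t = 0.381 V; 9.47 ≥ 0.381 ✓.

I_D ≈ 0.2 mA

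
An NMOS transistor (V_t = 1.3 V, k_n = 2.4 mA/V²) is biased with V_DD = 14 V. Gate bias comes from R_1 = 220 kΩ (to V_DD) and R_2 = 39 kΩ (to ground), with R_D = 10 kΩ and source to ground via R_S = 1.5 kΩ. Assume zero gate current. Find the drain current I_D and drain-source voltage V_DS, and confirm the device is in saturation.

I_D ≈ 0.24 mA, V_DS ≈ 11 V

V_G = V_DD·R_2/(R_1+R_2) = 14×39/259 = 2.11 V.
Assume saturation: I_D = (k_n/2)(V_GS − V_t)² with V_GS = V_G − I_D·R_S = 2.11 − 1.5·I_D.
Substituting gives 2.7·I_D² − 3.91·I_D + 0.784 = 0, with roots I_D = 0.24 or 1.21 mA.
The root I_D = 1.21 mA gives V_GS = 0.297 V ≤ V_t, so take I_D = 0.24 mA.
Then V_GS = 1.75 V and V_DS = V_DD − I_D(R_D+R_S) = 14 − 0.24×11.5 = 11.2 V.
Saturation requires V_DS ≥ V_GS − V_t = 0.448 V; 11.2 ≥ 0.448 ✓.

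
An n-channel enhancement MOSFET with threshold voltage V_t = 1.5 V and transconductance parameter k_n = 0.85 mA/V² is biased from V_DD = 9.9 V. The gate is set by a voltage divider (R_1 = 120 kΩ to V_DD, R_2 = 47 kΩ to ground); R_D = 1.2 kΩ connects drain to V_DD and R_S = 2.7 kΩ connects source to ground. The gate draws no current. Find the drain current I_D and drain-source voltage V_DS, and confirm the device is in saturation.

I_D ≈ 0.21 mA, V_DS ≈ 9.1 V

V_G = V_DD·R_2/(R_1+R_2) = 9.9×47/167 = 2.79 V.
Assume saturation: I_D = (k_n/2)(V_GS − V_t)² with V_GS = V_G − I_D·R_S = 2.79 − 2.7·I_D.
Substituting gives 3.1·I_D² − 3.95·I_D + 0.703 = 0, with roots I_D = 0.214 or 1.06 mA.
The root I_D = 1.06 mA gives V_GS = -0.0806 V ≤ V_t, so take I_D = 0.214 mA.
Then V_GS = 2.21 V and V_DS = V_DD − I_D(R_D+R_S) = 9.9 − 0.214×3.9 = 9.07 V.
Saturation requires V_DS ≥ V_GS − V_t = 0.709 V; 9.07 ≥ 0.709 ✓.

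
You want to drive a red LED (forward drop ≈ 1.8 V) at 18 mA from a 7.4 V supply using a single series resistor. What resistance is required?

R ≈ 0.31 kΩ

The resistor drops V_S − V_D = 7.4 − 1.8 = 5.6 V at 18 mA.
R = 5.6 V / 18 mA = 0.311 kΩ.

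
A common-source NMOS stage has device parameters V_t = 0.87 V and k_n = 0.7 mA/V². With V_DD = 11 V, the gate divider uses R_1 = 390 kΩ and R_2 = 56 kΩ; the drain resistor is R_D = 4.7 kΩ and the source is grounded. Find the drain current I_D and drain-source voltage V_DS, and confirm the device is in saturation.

V_G = V_DD·R_2/(R_1+R_2) = 11×56/446 = 1.38 V. With the source grounded, V_GS = V_G = 1.38 V.
Assume saturation: I_D = (k_n/2)(V_GS − V_t)² = (0.7/2)×(1.38 − 0.87)² = 0.35×0.511² = 0.0915 mA.
V_DS = V_DD − I_D·R_D = 11 − 0.0915×4.7 = 10.6 V.
Saturation requires V_DS ≥ V_GS − V_t = 0.511 V; 10.6 ≥ 0.511 ✓.

I_D ≈ 0.091 mA, V_DS ≈ 11 V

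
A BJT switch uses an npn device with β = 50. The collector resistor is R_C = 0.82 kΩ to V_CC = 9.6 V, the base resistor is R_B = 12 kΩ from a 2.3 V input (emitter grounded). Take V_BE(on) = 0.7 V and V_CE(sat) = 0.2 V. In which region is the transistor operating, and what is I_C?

active; I_C ≈ 6.7 mA

Assume active. Base-emitter loop: I_B = (V_BB − V_BE)/R_B = (2.3 − 0.7)/12 = 0.133 mA.
I_C = β·I_B = 50×0.133 = 6.67 mA.
V_CE = V_CC − I_C·R_C = 9.6 − 6.67×0.82 = 4.13 V > V_CE(sat), so the active-region assumption holds.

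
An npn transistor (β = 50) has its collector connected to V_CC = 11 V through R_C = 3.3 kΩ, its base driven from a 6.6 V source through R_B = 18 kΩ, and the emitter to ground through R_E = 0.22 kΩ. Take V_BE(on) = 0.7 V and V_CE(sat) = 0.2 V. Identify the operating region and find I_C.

Assume active: I_B = (6.6 − 0.7)/(18 + 51×0.22) = 0.202 mA, I_C = β·I_B = 10.1 mA.
Then V_CE = 11 − 10.1×3.3 − 10.3×0.22 = -24.6 V < 0.2 V — the active assumption fails.
Re-solve with V_CE = 0.2 V. KCL at the emitter: V_E/R_E = (V_BB−0.7−V_E)/R_B + (V_CC−0.2−V_E)/R_C, giving V_E = 0.734 V.
I_C = (V_CC − 0.2 − V_E)/R_C = (10.8 − 0.734)/3.3 = 3.05 mA.
Check: I_B = (5.9 − 0.734)/18 = 0.287 mA, and β·I_B = 14.3 mA > I_C, confirming saturation.

saturation; I_C ≈ 3.1 mA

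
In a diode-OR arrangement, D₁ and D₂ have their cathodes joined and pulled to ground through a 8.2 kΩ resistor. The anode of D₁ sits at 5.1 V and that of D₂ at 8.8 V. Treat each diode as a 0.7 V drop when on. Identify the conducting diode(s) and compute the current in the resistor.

Only D₂ conducts; I_R ≈ 0.99 mA

Assume both conduct. Then node N would need to be at both 5.1−0.7 = 4.4 V and 8.8−0.7 = 8.1 V, which is impossible.
Assume only D₂ conducts: V_N = 8.8 − 0.7 = 8.1 V, so I_R = 8.1/8.2 = 0.988 mA.
Check D₁: its anode-to-cathode voltage is 5.1 − 8.1 = -3 V < 0.7 V, so it is off. The assumption is consistent.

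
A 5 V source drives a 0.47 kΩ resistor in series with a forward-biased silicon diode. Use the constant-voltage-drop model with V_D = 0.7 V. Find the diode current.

I ≈ 9.1 mA

KVL around the loop: 5 = V_D + I·R = 0.7 + I × 0.47 kΩ.
So I = (5 − 0.7) / 0.47 kΩ = 4.3 / 0.47 = 9.15 mA.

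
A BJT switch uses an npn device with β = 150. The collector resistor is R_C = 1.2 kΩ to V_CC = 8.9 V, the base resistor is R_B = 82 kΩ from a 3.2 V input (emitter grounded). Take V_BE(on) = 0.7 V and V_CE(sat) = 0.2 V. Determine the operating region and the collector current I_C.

Assume active. Base-emitter loop: I_B = (V_BB − V_BE)/R_B = (3.2 − 0.7)/82 = 0.0305 mA.
I_C = β·I_B = 150×0.0305 = 4.57 mA.
V_CE = V_CC − I_C·R_C = 8.9 − 4.57×1.2 = 3.41 V > V_CE(sat), so the active-region assumption holds.

active; I_C ≈ 4.6 mA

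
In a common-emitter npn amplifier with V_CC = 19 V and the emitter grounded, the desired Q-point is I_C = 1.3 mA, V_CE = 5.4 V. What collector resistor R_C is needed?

R_C ≈ 10 kΩ

Collector loop: V_CC = I_C·R_C + V_CE.
R_C = (V_CC − V_CE)/I_C = (19 − 5.4)/1.3 = 10.5 kΩ.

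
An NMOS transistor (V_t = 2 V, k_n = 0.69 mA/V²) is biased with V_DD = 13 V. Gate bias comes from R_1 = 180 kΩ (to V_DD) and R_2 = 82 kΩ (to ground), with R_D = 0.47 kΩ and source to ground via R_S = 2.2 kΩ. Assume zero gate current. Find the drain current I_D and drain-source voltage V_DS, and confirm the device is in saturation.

I_D ≈ 0.43 mA, V_DS ≈ 12 V

V_G = V_DD·R_2/(R_1+R_2) = 13×82/262 = 4.07 V.
Assume saturation: I_D = (k_n/2)(V_GS − V_t)² with V_GS = V_G − I_D·R_S = 4.07 − 2.2·I_D.
Substituting gives 1.67·I_D² − 4.14·I_D + 1.48 = 0, with roots I_D = 0.432 or 2.05 mA.
The root I_D = 2.05 mA gives V_GS = -0.436 V ≤ V_t, so take I_D = 0.432 mA.
Then V_GS = 3.12 V and V_DS = V_DD − I_D(R_D+R_S) = 13 − 0.432×2.67 = 11.8 V.
Saturation requires V_DS ≥ V_GS − V_t = 1.12 V; 11.8 ≥ 1.12 ✓.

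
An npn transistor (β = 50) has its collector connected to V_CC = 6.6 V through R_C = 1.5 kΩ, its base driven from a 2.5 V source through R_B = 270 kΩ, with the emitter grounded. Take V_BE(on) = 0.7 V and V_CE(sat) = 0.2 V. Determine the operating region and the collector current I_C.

active; I_C ≈ 0.33 mA

Assume active. Base-emitter loop: I_B = (V_BB − V_BE)/R_B = (2.5 − 0.7)/270 = 0.00667 mA.
I_C = β·I_B = 50×0.00667 = 0.333 mA.
V_CE = V_CC − I_C·R_C = 6.6 − 0.333×1.5 = 6.1 V > V_CE(sat), so the active-region assumption holds.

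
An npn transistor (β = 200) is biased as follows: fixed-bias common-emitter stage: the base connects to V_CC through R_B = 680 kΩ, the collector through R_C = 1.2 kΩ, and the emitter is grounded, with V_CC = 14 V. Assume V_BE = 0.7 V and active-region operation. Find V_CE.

Base loop: V_CC = I_B·R_B + V_BE, so I_B = (14 − 0.7)/680 kΩ = 0.0196 mA.
In the active region I_C = β·I_B = 200 × 0.0196 = 3.91 mA.
Collector loop: V_CE = V_CC − I_C·R_C = 14 − 3.91×1.2 = 9.31 V.
Since V_CE = 9.31 V > V_CE(sat) ≈ 0.2 V, the transistor is in the active region as assumed.

V_CE ≈ 9.3 V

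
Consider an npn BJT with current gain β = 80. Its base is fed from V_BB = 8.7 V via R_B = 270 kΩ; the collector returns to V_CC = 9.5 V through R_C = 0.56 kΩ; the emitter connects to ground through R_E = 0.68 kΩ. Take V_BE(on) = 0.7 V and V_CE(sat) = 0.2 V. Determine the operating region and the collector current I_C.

active; I_C ≈ 2 mA

Assume active. Base-emitter loop: I_B = (V_BB − V_BE)/(R_B + (β+1)R_E) = (8.7 − 0.7)/(270 + 81×0.68) = 0.0246 mA.
I_C = β·I_B = 80×0.0246 = 1.97 mA.
V_CE = V_CC − I_C·R_C − I_E·R_E = 9.5 − 1.97×0.56 − 1.99×0.68 = 7.04 V > V_CE(sat), so the active-region assumption holds.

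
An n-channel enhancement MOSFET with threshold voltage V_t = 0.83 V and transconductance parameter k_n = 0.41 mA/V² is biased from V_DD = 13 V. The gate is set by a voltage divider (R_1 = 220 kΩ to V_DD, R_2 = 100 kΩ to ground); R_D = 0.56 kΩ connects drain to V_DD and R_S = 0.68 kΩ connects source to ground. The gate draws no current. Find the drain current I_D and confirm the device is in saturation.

I_D ≈ 1.2 mA

V_G = V_DD·R_2/(R_1+R_2) = 13×100/320 = 4.06 V.
Assume saturation: I_D = (k_n/2)(V_GS − V_t)² with V_GS = V_G − I_D·R_S = 4.06 − 0.68·I_D.
Substituting gives 0.0948·I_D² − 1.9·I_D + 2.14 = 0, with roots I_D = 1.2 or 18.9 mA.
The root I_D = 18.9 mA gives V_GS = -8.76 V ≤ V_t, so take I_D = 1.2 mA.
Then V_GS = 3.25 V and V_DS = V_DD − I_D(R_D+R_S) = 13 − 1.2×1.24 = 11.5 V.
Saturation requires V_DS ≥ V_GS − V_t = 2.42 V; 11.5 ≥ 2.42 ✓.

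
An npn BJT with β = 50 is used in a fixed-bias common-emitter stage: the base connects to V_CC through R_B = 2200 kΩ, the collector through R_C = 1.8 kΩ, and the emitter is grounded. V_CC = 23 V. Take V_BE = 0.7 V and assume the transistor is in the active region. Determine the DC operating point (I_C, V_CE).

I_C ≈ 0.51 mA, V_CE ≈ 22 V

Base loop: V_CC = I_B·R_B + V_BE, so I_B = (23 − 0.7)/2200 kΩ = 0.0101 mA.
In the active region I_C = β·I_B = 50 × 0.0101 = 0.507 mA.
Collector loop: V_CE = V_CC − I_C·R_C = 23 − 0.507×1.8 = 22.1 V.
Since V_CE = 22.1 V > V_CE(sat) ≈ 0.2 V, the transistor is in the active region as assumed.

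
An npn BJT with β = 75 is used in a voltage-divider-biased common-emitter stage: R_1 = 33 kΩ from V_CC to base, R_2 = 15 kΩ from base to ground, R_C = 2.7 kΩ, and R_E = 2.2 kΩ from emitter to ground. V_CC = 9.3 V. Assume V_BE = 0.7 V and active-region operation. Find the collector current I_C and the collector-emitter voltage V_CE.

I_C ≈ 0.93 mA, V_CE ≈ 4.7 V

Thevenize the base divider: V_Th = V_CC·R_2/(R_1+R_2) = 9.3×15/48 = 2.91 V, R_Th = R_1‖R_2 = 10.3 kΩ.
Base-emitter loop: V_Th = I_B·R_Th + V_BE + (β+1)I_B·R_E, so I_B = (2.91 − 0.7) / (10.3 + 76×2.2) = 0.0124 mA.
I_C = β·I_B = 75×0.0124 = 0.932 mA, and I_E = (β+1)I_B = 0.945 mA.
V_CE = V_CC − I_C·R_C − I_E·R_E = 9.3 − 0.932×2.7 − 0.945×2.2 = 4.71 V.
V_CE = 4.71 V > 0.2 V confirms active-region operation.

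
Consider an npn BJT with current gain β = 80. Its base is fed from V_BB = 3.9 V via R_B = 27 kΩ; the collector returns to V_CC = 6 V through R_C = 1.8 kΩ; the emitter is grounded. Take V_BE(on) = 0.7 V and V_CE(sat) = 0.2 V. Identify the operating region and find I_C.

Assume active: I_B = (3.9 − 0.7)/27 = 0.119 mA, giving I_C = β·I_B = 9.48 mA.
But then V_CE = 6 − 9.48×1.8 = -11.1 V < V_CE(sat) = 0.2 V — impossible in the active region.
So the transistor is saturated. With V_CE = 0.2 V, I_C = (V_CC − 0.2)/R_C = 5.8/1.8 = 3.22 mA.
Check: β·I_B = 9.48 mA > I_C = 3.22 mA, confirming saturation.

saturation; I_C ≈ 3.2 mA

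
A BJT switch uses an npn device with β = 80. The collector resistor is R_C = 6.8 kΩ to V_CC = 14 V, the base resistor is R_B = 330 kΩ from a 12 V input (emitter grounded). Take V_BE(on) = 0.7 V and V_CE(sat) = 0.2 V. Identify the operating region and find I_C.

Assume active: I_B = (12 − 0.7)/330 = 0.0342 mA, giving I_C = β·I_B = 2.74 mA.
But then V_CE = 14 − 2.74×6.8 = -4.63 V < V_CE(sat) = 0.2 V — impossible in the active region.
So the transistor is saturated. With V_CE = 0.2 V, I_C = (V_CC − 0.2)/R_C = 13.8/6.8 = 2.03 mA.
Check: β·I_B = 2.74 mA > I_C = 2.03 mA, confirming saturation.

saturation; I_C ≈ 2 mA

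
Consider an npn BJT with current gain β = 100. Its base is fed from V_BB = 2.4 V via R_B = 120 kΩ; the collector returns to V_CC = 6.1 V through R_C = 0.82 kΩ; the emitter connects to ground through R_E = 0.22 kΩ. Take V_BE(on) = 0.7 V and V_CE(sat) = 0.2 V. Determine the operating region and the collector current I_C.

Assume active. Base-emitter loop: I_B = (V_BB − V_BE)/(R_B + (β+1)R_E) = (2.4 − 0.7)/(120 + 101×0.22) = 0.012 mA.
I_C = β·I_B = 100×0.012 = 1.2 mA.
V_CE = V_CC − I_C·R_C − I_E·R_E = 6.1 − 1.2×0.82 − 1.21×0.22 = 4.85 V > V_CE(sat), so the active-region assumption holds.

active; I_C ≈ 1.2 mA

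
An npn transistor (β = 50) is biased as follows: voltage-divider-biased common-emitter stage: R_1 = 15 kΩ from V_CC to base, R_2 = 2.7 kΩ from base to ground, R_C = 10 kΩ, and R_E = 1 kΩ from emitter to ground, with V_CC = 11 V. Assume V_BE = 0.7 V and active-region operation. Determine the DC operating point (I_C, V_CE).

I_C ≈ 0.92 mA, V_CE ≈ 0.89 V

Thevenize the base divider: V_Th = V_CC·R_2/(R_1+R_2) = 11×2.7/17.7 = 1.68 V, R_Th = R_1‖R_2 = 2.29 kΩ.
Base-emitter loop: V_Th = I_B·R_Th + V_BE + (β+1)I_B·R_E, so I_B = (1.68 − 0.7) / (2.29 + 51×1) = 0.0184 mA.
I_C = β·I_B = 50×0.0184 = 0.918 mA, and I_E = (β+1)I_B = 0.936 mA.
V_CE = V_CC − I_C·R_C − I_E·R_E = 11 − 0.918×10 − 0.936×1 = 0.888 V.
V_CE = 0.888 V > 0.2 V confirms active-region operation.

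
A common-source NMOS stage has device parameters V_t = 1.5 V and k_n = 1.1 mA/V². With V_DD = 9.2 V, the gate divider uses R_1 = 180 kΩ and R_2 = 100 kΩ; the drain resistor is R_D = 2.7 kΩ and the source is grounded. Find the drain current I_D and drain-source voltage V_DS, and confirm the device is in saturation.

I_D ≈ 1.8 mA, V_DS ≈ 4.5 V

V_G = V_DD·R_2/(R_1+R_2) = 9.2×100/280 = 3.29 V. With the source grounded, V_GS = V_G = 3.29 V.
Assume saturation: I_D = (k_n/2)(V_GS − V_t)² = (1.1/2)×(3.29 − 1.5)² = 0.55×1.79² = 1.75 mA.
V_DS = V_DD − I_D·R_D = 9.2 − 1.75×2.7 = 4.46 V.
Saturation requires V_DS ≥ V_GS − V_t = 1.79 V; 4.46 ≥ 1.79 ✓.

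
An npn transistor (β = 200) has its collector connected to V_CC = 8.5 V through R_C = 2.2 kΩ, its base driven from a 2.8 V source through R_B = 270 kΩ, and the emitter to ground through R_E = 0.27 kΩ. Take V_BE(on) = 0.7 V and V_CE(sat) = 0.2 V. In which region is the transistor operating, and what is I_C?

Assume active. Base-emitter loop: I_B = (V_BB − V_BE)/(R_B + (β+1)R_E) = (2.8 − 0.7)/(270 + 201×0.27) = 0.00648 mA.
I_C = β·I_B = 200×0.00648 = 1.3 mA.
V_CE = V_CC − I_C·R_C − I_E·R_E = 8.5 − 1.3×2.2 − 1.3×0.27 = 5.3 V > V_CE(sat), so the active-region assumption holds.

active; I_C ≈ 1.3 mA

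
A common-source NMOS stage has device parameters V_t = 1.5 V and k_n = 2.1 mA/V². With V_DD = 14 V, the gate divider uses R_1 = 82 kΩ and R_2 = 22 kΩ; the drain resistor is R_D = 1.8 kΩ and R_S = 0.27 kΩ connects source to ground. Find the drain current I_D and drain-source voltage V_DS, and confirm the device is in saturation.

I_D ≈ 1.3 mA, V_DS ≈ 11 V

V_G = V_DD·R_2/(R_1+R_2) = 14×22/104 = 2.96 V.
Assume saturation: I_D = (k_n/2)(V_GS − V_t)² with V_GS = V_G − I_D·R_S = 2.96 − 0.27·I_D.
Substituting gives 0.0765·I_D² − 1.83·I_D + 2.24 = 0, with roots I_D = 1.3 or 22.6 mA.
The root I_D = 22.6 mA gives V_GS = -3.14 V ≤ V_t, so take I_D = 1.3 mA.
Then V_GS = 2.61 V and V_DS = V_DD − I_D(R_D+R_S) = 14 − 1.3×2.07 = 11.3 V.
Saturation requires V_DS ≥ V_GS − V_t = 1.11 V; 11.3 ≥ 1.11 ✓.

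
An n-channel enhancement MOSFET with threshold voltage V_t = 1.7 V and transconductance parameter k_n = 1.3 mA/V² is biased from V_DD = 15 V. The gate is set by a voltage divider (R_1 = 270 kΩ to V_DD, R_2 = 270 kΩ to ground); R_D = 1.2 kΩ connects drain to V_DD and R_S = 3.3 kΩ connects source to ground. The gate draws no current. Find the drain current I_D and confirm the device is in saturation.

I_D ≈ 1.3 mA

V_G = V_DD·R_2/(R_1+R_2) = 15×270/540 = 7.5 V.
Assume saturation: I_D = (k_n/2)(V_GS − V_t)² with V_GS = V_G − I_D·R_S = 7.5 − 3.3·I_D.
Substituting gives 7.08·I_D² − 25.9·I_D + 21.9 = 0, with roots I_D = 1.32 or 2.33 mA.
The root I_D = 2.33 mA gives V_GS = -0.194 V ≤ V_t, so take I_D = 1.32 mA.
Then V_GS = 3.13 V and V_DS = V_DD − I_D(R_D+R_S) = 15 − 1.32×4.5 = 9.04 V.
Saturation requires V_DS ≥ V_GS − V_t = 1.43 V; 9.04 ≥ 1.43 ✓.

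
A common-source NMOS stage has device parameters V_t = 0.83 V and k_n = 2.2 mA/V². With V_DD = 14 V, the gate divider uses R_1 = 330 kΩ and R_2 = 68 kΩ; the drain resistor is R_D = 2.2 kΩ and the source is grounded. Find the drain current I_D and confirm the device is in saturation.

I_D ≈ 2.7 mA

V_G = V_DD·R_2/(R_1+R_2) = 14×68/398 = 2.39 V. With the source grounded, V_GS = V_G = 2.39 V.
Assume saturation: I_D = (k_n/2)(V_GS − V_t)² = (2.2/2)×(2.39 − 0.83)² = 1.1×1.56² = 2.68 mA.
V_DS = V_DD − I_D·R_D = 14 − 2.68×2.2 = 8.1 V.
Saturation requires V_DS ≥ V_GS − V_t = 1.56 V; 8.1 ≥ 1.56 ✓.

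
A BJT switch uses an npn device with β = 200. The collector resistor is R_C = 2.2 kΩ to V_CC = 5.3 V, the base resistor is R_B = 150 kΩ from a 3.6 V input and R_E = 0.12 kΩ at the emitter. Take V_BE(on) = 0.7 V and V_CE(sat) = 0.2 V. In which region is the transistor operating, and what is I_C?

saturation; I_C ≈ 2.2 mA

Assume active: I_B = (3.6 − 0.7)/(150 + 201×0.12) = 0.0167 mA, I_C = β·I_B = 3.33 mA.
Then V_CE = 5.3 − 3.33×2.2 − 3.35×0.12 = -2.43 V < 0.2 V — the active assumption fails.
Re-solve with V_CE = 0.2 V. KCL at the emitter: V_E/R_E = (V_BB−0.7−V_E)/R_B + (V_CC−0.2−V_E)/R_C, giving V_E = 0.266 V.
I_C = (V_CC − 0.2 − V_E)/R_C = (5.1 − 0.266)/2.2 = 2.2 mA.
Check: I_B = (2.9 − 0.266)/150 = 0.0176 mA, and β·I_B = 3.51 mA > I_C, confirming saturation.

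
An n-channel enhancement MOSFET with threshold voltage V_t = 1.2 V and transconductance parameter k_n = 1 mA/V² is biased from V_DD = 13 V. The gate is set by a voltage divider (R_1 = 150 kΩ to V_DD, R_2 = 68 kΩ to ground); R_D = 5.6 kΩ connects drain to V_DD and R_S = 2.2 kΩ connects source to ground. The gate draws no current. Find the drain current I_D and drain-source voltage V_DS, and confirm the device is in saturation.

V_G = V_DD·R_2/(R_1+R_2) = 13×68/218 = 4.06 V.
Assume saturation: I_D = (k_n/2)(V_GS − V_t)² with V_GS = V_G − I_D·R_S = 4.06 − 2.2·I_D.
Substituting gives 2.42·I_D² − 7.28·I_D + 4.08 = 0, with roots I_D = 0.743 or 2.27 mA.
The root I_D = 2.27 mA gives V_GS = -0.928 V ≤ V_t, so take I_D = 0.743 mA.
Then V_GS = 2.42 V and V_DS = V_DD − I_D(R_D+R_S) = 13 − 0.743×7.8 = 7.2 V.
Saturation requires V_DS ≥ V_GS − V_t = 1.22 V; 7.2 ≥ 1.22 ✓.

I_D ≈ 0.74 mA, V_DS ≈ 7.2 V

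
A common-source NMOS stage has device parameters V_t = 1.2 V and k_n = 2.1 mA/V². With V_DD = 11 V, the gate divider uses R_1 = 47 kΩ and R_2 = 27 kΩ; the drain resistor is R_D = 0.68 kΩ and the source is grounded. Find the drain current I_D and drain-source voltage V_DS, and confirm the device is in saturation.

V_G = V_DD·R_2/(R_1+R_2) = 11×27/74 = 4.01 V. With the source grounded, V_GS = V_G = 4.01 V.
Assume saturation: I_D = (k_n/2)(V_GS − V_t)² = (2.1/2)×(4.01 − 1.2)² = 1.05×2.81² = 8.31 mA.
V_DS = V_DD − I_D·R_D = 11 − 8.31×0.68 = 5.35 V.
Saturation requires V_DS ≥ V_GS − V_t = 2.81 V; 5.35 ≥ 2.81 ✓.

I_D ≈ 8.3 mA, V_DS ≈ 5.3 V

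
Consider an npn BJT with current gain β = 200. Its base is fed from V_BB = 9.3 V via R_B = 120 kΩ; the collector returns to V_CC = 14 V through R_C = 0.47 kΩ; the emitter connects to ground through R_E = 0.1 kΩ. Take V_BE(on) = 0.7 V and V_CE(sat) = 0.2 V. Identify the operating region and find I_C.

active; I_C ≈ 12 mA

Assume active. Base-emitter loop: I_B = (V_BB − V_BE)/(R_B + (β+1)R_E) = (9.3 − 0.7)/(120 + 201×0.1) = 0.0614 mA.
I_C = β·I_B = 200×0.0614 = 12.3 mA.
V_CE = V_CC − I_C·R_C − I_E·R_E = 14 − 12.3×0.47 − 12.3×0.1 = 7 V > V_CE(sat), so the active-region assumption holds.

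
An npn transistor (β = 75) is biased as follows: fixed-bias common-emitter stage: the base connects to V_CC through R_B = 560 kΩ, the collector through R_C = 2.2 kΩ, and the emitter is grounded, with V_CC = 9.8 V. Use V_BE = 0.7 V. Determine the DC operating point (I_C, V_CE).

I_C ≈ 1.2 mA, V_CE ≈ 7.1 V

Base loop: V_CC = I_B·R_B + V_BE, so I_B = (9.8 − 0.7)/560 kΩ = 0.0163 mA.
In the active region I_C = β·I_B = 75 × 0.0163 = 1.22 mA.
Collector loop: V_CE = V_CC − I_C·R_C = 9.8 − 1.22×2.2 = 7.12 V.
Since V_CE = 7.12 V > V_CE(sat) ≈ 0.2 V, the transistor is in the active region as assumed.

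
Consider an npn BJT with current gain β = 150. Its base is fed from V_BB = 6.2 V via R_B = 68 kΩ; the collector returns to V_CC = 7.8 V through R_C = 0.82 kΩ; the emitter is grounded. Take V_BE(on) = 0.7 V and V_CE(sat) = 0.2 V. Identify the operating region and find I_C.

saturation; I_C ≈ 9.3 mA

Assume active: I_B = (6.2 − 0.7)/68 = 0.0809 mA, giving I_C = β·I_B = 12.1 mA.
But then V_CE = 7.8 − 12.1×0.82 = -2.15 V < V_CE(sat) = 0.2 V — impossible in the active region.
So the transistor is saturated. With V_CE = 0.2 V, I_C = (V_CC − 0.2)/R_C = 7.6/0.82 = 9.27 mA.
Check: β·I_B = 12.1 mA > I_C = 9.27 mA, confirming saturation.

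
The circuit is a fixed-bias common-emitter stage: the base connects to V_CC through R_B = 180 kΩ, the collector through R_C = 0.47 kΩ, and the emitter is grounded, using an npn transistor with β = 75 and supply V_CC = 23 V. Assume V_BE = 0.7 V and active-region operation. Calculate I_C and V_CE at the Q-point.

I_C ≈ 9.3 mA, V_CE ≈ 19 V

Base loop: V_CC = I_B·R_B + V_BE, so I_B = (23 − 0.7)/180 kΩ = 0.124 mA.
In the active region I_C = β·I_B = 75 × 0.124 = 9.29 mA.
Collector loop: V_CE = V_CC − I_C·R_C = 23 − 9.29×0.47 = 18.6 V.
Since V_CE = 18.6 V > V_CE(sat) ≈ 0.2 V, the transistor is in the active region as assumed.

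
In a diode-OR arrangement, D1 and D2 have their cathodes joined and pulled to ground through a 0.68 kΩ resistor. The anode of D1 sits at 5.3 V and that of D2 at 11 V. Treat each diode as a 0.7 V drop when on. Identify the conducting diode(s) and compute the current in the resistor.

Only D2 conducts; I_R ≈ 15 mA

Assume both conduct. Then node N would need to be at both 5.3−0.7 = 4.6 V and 11−0.7 = 10.3 V, which is impossible.
Assume only D2 conducts: V_N = 11 − 0.7 = 10.3 V, so I_R = 10.3/0.68 = 15.1 mA.
Check D1: its anode-to-cathode voltage is 5.3 − 10.3 = -5 V < 0.7 V, so it is off. The assumption is consistent.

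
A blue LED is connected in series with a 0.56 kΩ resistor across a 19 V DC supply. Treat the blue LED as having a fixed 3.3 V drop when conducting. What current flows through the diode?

I ≈ 28 mA

KVL around the loop: 19 = V_D + I·R = 3.3 + I × 0.56 kΩ.
So I = (19 − 3.3) / 0.56 kΩ = 15.7 / 0.56 = 28 mA.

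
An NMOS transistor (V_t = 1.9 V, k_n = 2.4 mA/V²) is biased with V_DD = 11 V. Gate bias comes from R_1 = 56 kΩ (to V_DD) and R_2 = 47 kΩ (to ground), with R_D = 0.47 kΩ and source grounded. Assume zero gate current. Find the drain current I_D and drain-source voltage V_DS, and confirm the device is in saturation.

V_G = V_DD·R_2/(R_1+R_2) = 11×47/103 = 5.02 V. With the source grounded, V_GS = V_G = 5.02 V.
Assume saturation: I_D = (k_n/2)(V_GS − V_t)² = (2.4/2)×(5.02 − 1.9)² = 1.2×3.12² = 11.7 mA.
V_DS = V_DD − I_D·R_D = 11 − 11.7×0.47 = 5.51 V.
Saturation requires V_DS ≥ V_GS − V_t = 3.12 V; 5.51 ≥ 3.12 ✓.

I_D ≈ 12 mA, V_DS ≈ 5.5 V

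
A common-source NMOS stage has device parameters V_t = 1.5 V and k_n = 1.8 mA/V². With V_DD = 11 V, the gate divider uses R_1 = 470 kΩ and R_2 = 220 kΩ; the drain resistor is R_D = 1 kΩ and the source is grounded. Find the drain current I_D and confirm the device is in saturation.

I_D ≈ 3.6 mA

V_G = V_DD·R_2/(R_1+R_2) = 11×220/690 = 3.51 V. With the source grounded, V_GS = V_G = 3.51 V.
Assume saturation: I_D = (k_n/2)(V_GS − V_t)² = (1.8/2)×(3.51 − 1.5)² = 0.9×2.01² = 3.63 mA.
V_DS = V_DD − I_D·R_D = 11 − 3.63×1 = 7.37 V.
Saturation requires V_DS ≥ V_GS − V_t = 2.01 V; 7.37 ≥ 2.01 ✓.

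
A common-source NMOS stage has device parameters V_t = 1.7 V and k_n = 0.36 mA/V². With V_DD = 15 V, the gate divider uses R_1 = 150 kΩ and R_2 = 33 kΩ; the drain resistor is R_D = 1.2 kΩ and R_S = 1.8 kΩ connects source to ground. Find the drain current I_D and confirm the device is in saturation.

I_D ≈ 0.11 mA

V_G = V_DD·R_2/(R_1+R_2) = 15×33/183 = 2.7 V.
Assume saturation: I_D = (k_n/2)(V_GS − V_t)² with V_GS = V_G − I_D·R_S = 2.7 − 1.8·I_D.
Substituting gives 0.583·I_D² − 1.65·I_D + 0.182 = 0, with roots I_D = 0.115 or 2.72 mA.
The root I_D = 2.72 mA gives V_GS = -2.18 V ≤ V_t, so take I_D = 0.115 mA.
Then V_GS = 2.5 V and V_DS = V_DD − I_D(R_D+R_S) = 15 − 0.115×3 = 14.7 V.
Saturation requires V_DS ≥ V_GS − V_t = 0.798 V; 14.7 ≥ 0.798 ✓.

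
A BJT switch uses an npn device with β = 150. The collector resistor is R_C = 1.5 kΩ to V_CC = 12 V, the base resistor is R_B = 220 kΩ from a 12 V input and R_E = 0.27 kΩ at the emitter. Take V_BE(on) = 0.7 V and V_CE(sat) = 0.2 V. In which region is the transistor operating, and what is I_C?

Assume active. Base-emitter loop: I_B = (V_BB − V_BE)/(R_B + (β+1)R_E) = (12 − 0.7)/(220 + 151×0.27) = 0.0433 mA.
I_C = β·I_B = 150×0.0433 = 6.5 mA.
V_CE = V_CC − I_C·R_C − I_E·R_E = 12 − 6.5×1.5 − 6.54×0.27 = 0.483 V > V_CE(sat), so the active-region assumption holds.

active; I_C ≈ 6.5 mA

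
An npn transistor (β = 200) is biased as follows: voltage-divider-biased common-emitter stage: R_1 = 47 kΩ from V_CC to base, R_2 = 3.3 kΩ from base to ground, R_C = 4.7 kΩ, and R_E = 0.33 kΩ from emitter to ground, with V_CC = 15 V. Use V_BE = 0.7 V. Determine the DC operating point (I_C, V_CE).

I_C ≈ 0.82 mA, V_CE ≈ 11 V

Thevenize the base divider: V_Th = V_CC·R_2/(R_1+R_2) = 15×3.3/50.3 = 0.984 V, R_Th = R_1‖R_2 = 3.08 kΩ.
Base-emitter loop: V_Th = I_B·R_Th + V_BE + (β+1)I_B·R_E, so I_B = (0.984 − 0.7) / (3.08 + 201×0.33) = 0.00409 mA.
I_C = β·I_B = 200×0.00409 = 0.819 mA, and I_E = (β+1)I_B = 0.823 mA.
V_CE = V_CC − I_C·R_C − I_E·R_E = 15 − 0.819×4.7 − 0.823×0.33 = 10.9 V.
V_CE = 10.9 V > 0.2 V confirms active-region operation.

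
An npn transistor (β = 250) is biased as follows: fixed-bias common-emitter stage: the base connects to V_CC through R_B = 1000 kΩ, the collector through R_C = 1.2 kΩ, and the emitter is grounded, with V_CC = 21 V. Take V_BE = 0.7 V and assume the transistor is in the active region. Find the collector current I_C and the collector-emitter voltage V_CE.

Base loop: V_CC = I_B·R_B + V_BE, so I_B = (21 − 0.7)/1000 kΩ = 0.0203 mA.
In the active region I_C = β·I_B = 250 × 0.0203 = 5.08 mA.
Collector loop: V_CE = V_CC − I_C·R_C = 21 − 5.08×1.2 = 14.9 V.
Since V_CE = 14.9 V > V_CE(sat) ≈ 0.2 V, the transistor is in the active region as assumed.

I_C ≈ 5.1 mA, V_CE ≈ 15 V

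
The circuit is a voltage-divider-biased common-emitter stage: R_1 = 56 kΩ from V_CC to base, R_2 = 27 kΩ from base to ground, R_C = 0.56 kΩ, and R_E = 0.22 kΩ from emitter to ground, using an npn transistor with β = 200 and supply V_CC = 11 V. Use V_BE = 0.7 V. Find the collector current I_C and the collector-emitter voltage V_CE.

I_C ≈ 9.2 mA, V_CE ≈ 3.8 V

Thevenize the base divider: V_Th = V_CC·R_2/(R_1+R_2) = 11×27/83 = 3.58 V, R_Th = R_1‖R_2 = 18.2 kΩ.
Base-emitter loop: V_Th = I_B·R_Th + V_BE + (β+1)I_B·R_E, so I_B = (3.58 − 0.7) / (18.2 + 201×0.22) = 0.0461 mA.
I_C = β·I_B = 200×0.0461 = 9.22 mA, and I_E = (β+1)I_B = 9.27 mA.
V_CE = V_CC − I_C·R_C − I_E·R_E = 11 − 9.22×0.56 − 9.27×0.22 = 3.8 V.
V_CE = 3.8 V > 0.2 V confirms active-region operation.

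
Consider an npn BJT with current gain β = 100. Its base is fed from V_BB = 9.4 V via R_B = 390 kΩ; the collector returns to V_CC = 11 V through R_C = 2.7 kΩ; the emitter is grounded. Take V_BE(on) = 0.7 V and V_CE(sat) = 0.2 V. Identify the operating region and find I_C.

active; I_C ≈ 2.2 mA

Assume active. Base-emitter loop: I_B = (V_BB − V_BE)/R_B = (9.4 − 0.7)/390 = 0.0223 mA.
I_C = β·I_B = 100×0.0223 = 2.23 mA.
V_CE = V_CC − I_C·R_C = 11 − 2.23×2.7 = 4.98 V > V_CE(sat), so the active-region assumption holds.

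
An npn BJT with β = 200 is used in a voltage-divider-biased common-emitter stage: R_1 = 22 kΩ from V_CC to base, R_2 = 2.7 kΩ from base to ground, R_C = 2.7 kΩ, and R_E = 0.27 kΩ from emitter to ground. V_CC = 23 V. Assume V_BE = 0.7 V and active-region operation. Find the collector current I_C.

Thevenize the base divider: V_Th = V_CC·R_2/(R_1+R_2) = 23×2.7/24.7 = 2.51 V, R_Th = R_1‖R_2 = 2.4 kΩ.
Base-emitter loop: V_Th = I_B·R_Th + V_BE + (β+1)I_B·R_E, so I_B = (2.51 − 0.7) / (2.4 + 201×0.27) = 0.032 mA.
I_C = β·I_B = 200×0.032 = 6.4 mA, and I_E = (β+1)I_B = 6.43 mA.
V_CE = V_CC − I_C·R_C − I_E·R_E = 23 − 6.4×2.7 − 6.43×0.27 = 3.98 V.
V_CE = 3.98 V > 0.2 V confirms active-region operation.

I_C ≈ 6.4 mA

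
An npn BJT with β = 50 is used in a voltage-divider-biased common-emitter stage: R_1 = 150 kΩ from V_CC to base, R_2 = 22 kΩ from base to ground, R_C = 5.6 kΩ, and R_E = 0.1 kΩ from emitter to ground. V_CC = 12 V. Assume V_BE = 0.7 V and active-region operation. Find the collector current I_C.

Thevenize the base divider: V_Th = V_CC·R_2/(R_1+R_2) = 12×22/172 = 1.53 V, R_Th = R_1‖R_2 = 19.2 kΩ.
Base-emitter loop: V_Th = I_B·R_Th + V_BE + (β+1)I_B·R_E, so I_B = (1.53 − 0.7) / (19.2 + 51×0.1) = 0.0344 mA.
I_C = β·I_B = 50×0.0344 = 1.72 mA, and I_E = (β+1)I_B = 1.75 mA.
V_CE = V_CC − I_C·R_C − I_E·R_E = 12 − 1.72×5.6 − 1.75×0.1 = 2.2 V.
V_CE = 2.2 V > 0.2 V confirms active-region operation.

I_C ≈ 1.7 mA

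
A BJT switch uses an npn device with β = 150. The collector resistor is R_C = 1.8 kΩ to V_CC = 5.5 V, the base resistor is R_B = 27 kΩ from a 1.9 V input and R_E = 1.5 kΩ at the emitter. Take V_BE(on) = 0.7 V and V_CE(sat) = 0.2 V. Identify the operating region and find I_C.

active; I_C ≈ 0.71 mA

Assume active. Base-emitter loop: I_B = (V_BB − V_BE)/(R_B + (β+1)R_E) = (1.9 − 0.7)/(27 + 151×1.5) = 0.00473 mA.
I_C = β·I_B = 150×0.00473 = 0.71 mA.
V_CE = V_CC − I_C·R_C − I_E·R_E = 5.5 − 0.71×1.8 − 0.715×1.5 = 3.15 V > V_CE(sat), so the active-region assumption holds.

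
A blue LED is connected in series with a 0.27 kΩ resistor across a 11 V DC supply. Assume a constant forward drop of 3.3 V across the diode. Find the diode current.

KVL around the loop: 11 = V_D + I·R = 3.3 + I × 0.27 kΩ.
So I = (11 − 3.3) / 0.27 kΩ = 7.7 / 0.27 = 28.5 mA.

I ≈ 29 mA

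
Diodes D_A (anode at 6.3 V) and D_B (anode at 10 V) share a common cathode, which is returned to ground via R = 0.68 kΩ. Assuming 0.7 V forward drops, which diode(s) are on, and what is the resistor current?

Only D_B conducts; I_R ≈ 14 mA

Assume both conduct. Then node N would need to be at both 6.3−0.7 = 5.6 V and 10−0.7 = 9.3 V, which is impossible.
Assume only D_B conducts: V_N = 10 − 0.7 = 9.3 V, so I_R = 9.3/0.68 = 13.7 mA.
Check D_A: its anode-to-cathode voltage is 6.3 − 9.3 = -3 V < 0.7 V, so it is off. The assumption is consistent.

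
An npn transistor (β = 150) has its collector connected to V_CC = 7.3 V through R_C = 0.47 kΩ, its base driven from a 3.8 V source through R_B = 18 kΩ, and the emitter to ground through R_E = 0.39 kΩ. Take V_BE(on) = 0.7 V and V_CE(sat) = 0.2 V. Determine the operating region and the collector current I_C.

active; I_C ≈ 6 mA

Assume active. Base-emitter loop: I_B = (V_BB − V_BE)/(R_B + (β+1)R_E) = (3.8 − 0.7)/(18 + 151×0.39) = 0.0403 mA.
I_C = β·I_B = 150×0.0403 = 6.05 mA.
V_CE = V_CC − I_C·R_C − I_E·R_E = 7.3 − 6.05×0.47 − 6.09×0.39 = 2.08 V > V_CE(sat), so the active-region assumption holds.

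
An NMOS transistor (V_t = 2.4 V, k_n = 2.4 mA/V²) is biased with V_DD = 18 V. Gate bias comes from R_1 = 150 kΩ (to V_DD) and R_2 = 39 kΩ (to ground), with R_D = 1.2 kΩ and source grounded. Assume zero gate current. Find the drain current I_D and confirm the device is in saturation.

I_D ≈ 2.1 mA

V_G = V_DD·R_2/(R_1+R_2) = 18×39/189 = 3.71 V. With the source grounded, V_GS = V_G = 3.71 V.
Assume saturation: I_D = (k_n/2)(V_GS − V_t)² = (2.4/2)×(3.71 − 2.4)² = 1.2×1.31² = 2.07 mA.
V_DS = V_DD − I_D·R_D = 18 − 2.07×1.2 = 15.5 V.
Saturation requires V_DS ≥ V_GS − V_t = 1.31 V; 15.5 ≥ 1.31 ✓.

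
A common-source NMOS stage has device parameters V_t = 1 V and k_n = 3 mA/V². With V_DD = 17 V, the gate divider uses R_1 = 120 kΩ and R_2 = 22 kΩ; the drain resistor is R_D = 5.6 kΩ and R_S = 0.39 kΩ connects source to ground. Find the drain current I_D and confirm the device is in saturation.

I_D ≈ 1.6 mA

V_G = V_DD·R_2/(R_1+R_2) = 17×22/142 = 2.63 V.
Assume saturation: I_D = (k_n/2)(V_GS − V_t)² with V_GS = V_G − I_D·R_S = 2.63 − 0.39·I_D.
Substituting gives 0.228·I_D² − 2.91·I_D + 4 = 0, with roots I_D = 1.57 or 11.2 mA.
The root I_D = 11.2 mA gives V_GS = -1.73 V ≤ V_t, so take I_D = 1.57 mA.
Then V_GS = 2.02 V and V_DS = V_DD − I_D(R_D+R_S) = 17 − 1.57×5.99 = 7.61 V.
Saturation requires V_DS ≥ V_GS − V_t = 1.02 V; 7.61 ≥ 1.02 ✓.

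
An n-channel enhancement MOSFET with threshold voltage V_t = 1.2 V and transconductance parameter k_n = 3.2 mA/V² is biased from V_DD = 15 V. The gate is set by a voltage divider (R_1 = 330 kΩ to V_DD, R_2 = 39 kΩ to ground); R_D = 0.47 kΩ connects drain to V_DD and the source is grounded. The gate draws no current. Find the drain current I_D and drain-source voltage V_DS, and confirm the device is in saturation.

V_G = V_DD·R_2/(R_1+R_2) = 15×39/369 = 1.59 V. With the source grounded, V_GS = V_G = 1.59 V.
Assume saturation: I_D = (k_n/2)(V_GS − V_t)² = (3.2/2)×(1.59 − 1.2)² = 1.6×0.385² = 0.238 mA.
V_DS = V_DD − I_D·R_D = 15 − 0.238×0.47 = 14.9 V.
Saturation requires V_DS ≥ V_GS − V_t = 0.385 V; 14.9 ≥ 0.385 ✓.

I_D ≈ 0.24 mA, V_DS ≈ 15 V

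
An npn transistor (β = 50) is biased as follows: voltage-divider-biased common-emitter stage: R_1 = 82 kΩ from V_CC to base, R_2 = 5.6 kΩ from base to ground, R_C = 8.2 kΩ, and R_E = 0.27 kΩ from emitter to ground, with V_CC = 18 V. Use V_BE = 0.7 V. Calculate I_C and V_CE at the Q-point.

I_C ≈ 1.2 mA, V_CE ≈ 8 V

Thevenize the base divider: V_Th = V_CC·R_2/(R_1+R_2) = 18×5.6/87.6 = 1.15 V, R_Th = R_1‖R_2 = 5.24 kΩ.
Base-emitter loop: V_Th = I_B·R_Th + V_BE + (β+1)I_B·R_E, so I_B = (1.15 − 0.7) / (5.24 + 51×0.27) = 0.0237 mA.
I_C = β·I_B = 50×0.0237 = 1.19 mA, and I_E = (β+1)I_B = 1.21 mA.
V_CE = V_CC − I_C·R_C − I_E·R_E = 18 − 1.19×8.2 − 1.21×0.27 = 7.95 V.
V_CE = 7.95 V > 0.2 V confirms active-region operation.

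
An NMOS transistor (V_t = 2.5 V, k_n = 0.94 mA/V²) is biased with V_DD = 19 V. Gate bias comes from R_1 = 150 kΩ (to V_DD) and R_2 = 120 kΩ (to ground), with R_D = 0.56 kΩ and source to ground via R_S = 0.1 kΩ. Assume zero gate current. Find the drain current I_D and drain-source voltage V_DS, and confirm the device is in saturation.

V_G = V_DD·R_2/(R_1+R_2) = 19×120/270 = 8.44 V.
Assume saturation: I_D = (k_n/2)(V_GS − V_t)² with V_GS = V_G − I_D·R_S = 8.44 − 0.1·I_D.
Substituting gives 0.0047·I_D² − 1.56·I_D + 16.6 = 0, with roots I_D = 11 or 321 mA.
The root I_D = 321 mA gives V_GS = -23.6 V ≤ V_t, so take I_D = 11 mA.
Then V_GS = 7.34 V and V_DS = V_DD − I_D(R_D+R_S) = 19 − 11×0.66 = 11.7 V.
Saturation requires V_DS ≥ V_GS − V_t = 4.84 V; 11.7 ≥ 4.84 ✓.

I_D ≈ 11 mA, V_DS ≈ 12 V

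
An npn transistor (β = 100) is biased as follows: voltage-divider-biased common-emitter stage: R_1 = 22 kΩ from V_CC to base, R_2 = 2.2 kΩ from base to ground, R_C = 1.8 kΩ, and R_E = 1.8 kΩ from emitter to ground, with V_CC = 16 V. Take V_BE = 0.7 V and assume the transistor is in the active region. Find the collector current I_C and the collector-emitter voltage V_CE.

Thevenize the base divider: V_Th = V_CC·R_2/(R_1+R_2) = 16×2.2/24.2 = 1.45 V, R_Th = R_1‖R_2 = 2 kΩ.
Base-emitter loop: V_Th = I_B·R_Th + V_BE + (β+1)I_B·R_E, so I_B = (1.45 − 0.7) / (2 + 101×1.8) = 0.00411 mA.
I_C = β·I_B = 100×0.00411 = 0.411 mA, and I_E = (β+1)I_B = 0.415 mA.
V_CE = V_CC − I_C·R_C − I_E·R_E = 16 − 0.411×1.8 − 0.415×1.8 = 14.5 V.
V_CE = 14.5 V > 0.2 V confirms active-region operation.

I_C ≈ 0.41 mA, V_CE ≈ 15 V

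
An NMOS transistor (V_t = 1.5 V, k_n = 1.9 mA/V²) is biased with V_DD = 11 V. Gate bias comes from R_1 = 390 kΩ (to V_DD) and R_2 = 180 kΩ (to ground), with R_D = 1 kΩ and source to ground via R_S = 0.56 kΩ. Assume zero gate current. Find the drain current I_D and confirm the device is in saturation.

V_G = V_DD·R_2/(R_1+R_2) = 11×180/570 = 3.47 V.
Assume saturation: I_D = (k_n/2)(V_GS − V_t)² with V_GS = V_G − I_D·R_S = 3.47 − 0.56·I_D.
Substituting gives 0.298·I_D² − 3.1·I_D + 3.7 = 0, with roots I_D = 1.38 or 9.03 mA.
The root I_D = 9.03 mA gives V_GS = -1.58 V ≤ V_t, so take I_D = 1.38 mA.
Then V_GS = 2.7 V and V_DS = V_DD − I_D(R_D+R_S) = 11 − 1.38×1.56 = 8.85 V.
Saturation requires V_DS ≥ V_GS − V_t = 1.2 V; 8.85 ≥ 1.2 ✓.

I_D ≈ 1.4 mA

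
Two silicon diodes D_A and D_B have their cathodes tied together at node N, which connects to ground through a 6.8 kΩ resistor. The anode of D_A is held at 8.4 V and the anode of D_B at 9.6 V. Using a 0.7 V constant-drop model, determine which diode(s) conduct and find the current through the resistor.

Assume both conduct. Then node N would need to be at both 8.4−0.7 = 7.7 V and 9.6−0.7 = 8.9 V, which is impossible.
Assume only D_B conducts: V_N = 9.6 − 0.7 = 8.9 V, so I_R = 8.9/6.8 = 1.31 mA.
Check D_A: its anode-to-cathode voltage is 8.4 − 8.9 = -0.5 V < 0.7 V, so it is off. The assumption is consistent.

Only D_B conducts; I_R ≈ 1.3 mA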